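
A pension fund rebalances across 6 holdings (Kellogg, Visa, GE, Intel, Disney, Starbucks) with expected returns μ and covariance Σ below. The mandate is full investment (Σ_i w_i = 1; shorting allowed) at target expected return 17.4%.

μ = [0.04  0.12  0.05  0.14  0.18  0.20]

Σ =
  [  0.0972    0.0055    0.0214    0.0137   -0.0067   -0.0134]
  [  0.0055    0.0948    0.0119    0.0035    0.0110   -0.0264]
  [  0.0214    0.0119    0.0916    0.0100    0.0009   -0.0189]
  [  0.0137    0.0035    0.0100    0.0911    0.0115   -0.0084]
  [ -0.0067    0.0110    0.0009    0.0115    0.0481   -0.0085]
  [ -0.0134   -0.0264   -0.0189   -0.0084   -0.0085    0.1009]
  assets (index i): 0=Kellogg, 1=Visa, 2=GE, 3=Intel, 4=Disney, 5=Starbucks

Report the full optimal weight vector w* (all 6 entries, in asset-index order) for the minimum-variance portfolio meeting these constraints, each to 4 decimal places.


-0.0013  0.1382  -0.0027  0.1173  0.4264  0.3221

p=Σ⁻¹μ = [0.6996  1.5028  0.6481  1.1058  3.7492  2.9976]
q=Σ⁻¹𝟙 = [10.5093  11.1243  9.8540  6.9189  21.1261  18.4186]
a=μᵀp=1.669904  b=𝟙ᵀp=10.703067  c=𝟙ᵀq=77.951330  D=ac−b²=15.615584
λ₁=(c·0.174−b)/D = (77.951330·0.174−10.703067)/15.615584 = 0.183180
λ₂=(a−b·0.174)/D = (1.669904−10.703067·0.174)/15.615584 = -0.012323
w* = 0.183180·p + -0.012323·q:
  w_0 = 0.183180·0.6996 + -0.012323·10.5093 = -0.0013  (Kellogg)
  w_1 = 0.183180·1.5028 + -0.012323·11.1243 = 0.1382  (Visa)
  w_2 = 0.183180·0.6481 + -0.012323·9.8540 = -0.0027  (GE)
  w_3 = 0.183180·1.1058 + -0.012323·6.9189 = 0.1173  (Intel)
  w_4 = 0.183180·3.7492 + -0.012323·21.1261 = 0.4264  (Disney)
  w_5 = 0.183180·2.9976 + -0.012323·18.4186 = 0.3221  (Starbucks)
Σw_i=1.0000  μᵀw=0.1740
σ²=wᵀΣw=λ₁·μ_p+λ₂ = 0.183180·0.174 + -0.012323 = 0.019550 ≈ 0.0196


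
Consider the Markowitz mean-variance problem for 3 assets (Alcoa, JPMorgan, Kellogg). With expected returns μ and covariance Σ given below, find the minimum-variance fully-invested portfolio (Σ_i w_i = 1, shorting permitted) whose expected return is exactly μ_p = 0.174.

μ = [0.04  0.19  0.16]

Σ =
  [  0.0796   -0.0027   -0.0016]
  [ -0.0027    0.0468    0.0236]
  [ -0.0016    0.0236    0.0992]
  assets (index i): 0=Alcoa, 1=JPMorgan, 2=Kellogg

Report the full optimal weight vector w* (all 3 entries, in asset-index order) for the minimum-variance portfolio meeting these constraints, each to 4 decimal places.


0.0780  0.7787  0.1433

x=Σ⁻¹μ = [0.6437  3.7253  0.7370]
y=Σ⁻¹𝟙 = [13.3308  19.2547  5.7149]
a=μᵀx=0.851479  b=𝟙ᵀx=5.106015  c=𝟙ᵀy=38.300430  D=ac−b²=6.540621
λ₁=(c·0.174−b)/D = (38.300430·0.174−5.106015)/6.540621 = 0.238243
λ₂=(a−b·0.174)/D = (0.851479−5.106015·0.174)/6.540621 = -0.005652
w* = 0.238243·x + -0.005652·y:
  w_0 = 0.238243·0.6437 + -0.005652·13.3308 = 0.0780  (Alcoa)
  w_1 = 0.238243·3.7253 + -0.005652·19.2547 = 0.7787  (JPMorgan)
  w_2 = 0.238243·0.7370 + -0.005652·5.7149 = 0.1433  (Kellogg)
Σw_i=1.0000  μᵀw=0.1740
σ²=wᵀΣw=λ₁·μ_p+λ₂ = 0.238243·0.174 + -0.005652 = 0.035802 ≈ 0.0358


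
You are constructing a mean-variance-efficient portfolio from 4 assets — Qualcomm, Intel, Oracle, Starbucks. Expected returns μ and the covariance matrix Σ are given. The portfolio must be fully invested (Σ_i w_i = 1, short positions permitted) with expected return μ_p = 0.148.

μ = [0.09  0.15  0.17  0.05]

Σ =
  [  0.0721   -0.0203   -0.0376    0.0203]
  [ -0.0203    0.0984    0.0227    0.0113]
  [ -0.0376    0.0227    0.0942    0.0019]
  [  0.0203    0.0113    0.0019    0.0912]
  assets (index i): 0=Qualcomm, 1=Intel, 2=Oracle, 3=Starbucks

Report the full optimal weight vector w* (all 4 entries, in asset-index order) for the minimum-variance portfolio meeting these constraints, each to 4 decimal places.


g=Σ⁻¹μ = [3.2416  1.6155  2.7179  -0.4301]
h=Σ⁻¹𝟙 = [25.2993  10.8053  18.0371  3.6190]
a=μᵀg=0.974618  b=𝟙ᵀg=7.144982  c=𝟙ᵀh=57.760652  D=ac−b²=5.243815
λ₁=(c·0.148−b)/D = (57.760652·0.148−7.144982)/5.243815 = 0.267667
λ₂=(a−b·0.148)/D = (0.974618−7.144982·0.148)/5.243815 = -0.015797
w* = 0.267667·g + -0.015797·h:
  w_0 = 0.267667·3.2416 + -0.015797·25.2993 = 0.4680  (Qualcomm)
  w_1 = 0.267667·1.6155 + -0.015797·10.8053 = 0.2617  (Intel)
  w_2 = 0.267667·2.7179 + -0.015797·18.0371 = 0.4426  (Oracle)
  w_3 = 0.267667·-0.4301 + -0.015797·3.6190 = -0.1723  (Starbucks)
Σw_i=1.0000  μᵀw=0.1480
σ²=wᵀΣw=λ₁·μ_p+λ₂ = 0.267667·0.148 + -0.015797 = 0.023817 ≈ 0.0238

0.4680  0.2617  0.4426  -0.1723


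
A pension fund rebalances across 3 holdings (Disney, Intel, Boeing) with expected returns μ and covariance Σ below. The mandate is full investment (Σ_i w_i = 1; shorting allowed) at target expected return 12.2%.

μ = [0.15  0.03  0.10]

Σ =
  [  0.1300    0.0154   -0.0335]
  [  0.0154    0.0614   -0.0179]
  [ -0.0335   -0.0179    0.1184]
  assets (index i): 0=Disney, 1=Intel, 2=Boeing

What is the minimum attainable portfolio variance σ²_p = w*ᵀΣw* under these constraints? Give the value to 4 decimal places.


g=Σ⁻¹μ = [1.4351  0.5160  1.3287]
h=Σ⁻¹𝟙 = [9.1004  18.0109  13.7437]
a=μᵀg=0.363611  b=𝟙ᵀg=3.279753  c=𝟙ᵀh=40.854950  D=ac−b²=4.098515
λ₁=(c·0.122−b)/D = (40.854950·0.122−3.279753)/4.098515 = 0.415895
λ₂=(a−b·0.122)/D = (0.363611−3.279753·0.122)/4.098515 = -0.008910
w* = 0.415895·g + -0.008910·h:
  w_0 = 0.415895·1.4351 + -0.008910·9.1004 = 0.5158  (Disney)
  w_1 = 0.415895·0.5160 + -0.008910·18.0109 = 0.0541  (Intel)
  w_2 = 0.415895·1.3287 + -0.008910·13.7437 = 0.4301  (Boeing)
Σw_i=1.0000  μᵀw=0.1220
σ²=wᵀΣw=λ₁·μ_p+λ₂ = 0.415895·0.122 + -0.008910 = 0.041829 ≈ 0.0418

0.0418


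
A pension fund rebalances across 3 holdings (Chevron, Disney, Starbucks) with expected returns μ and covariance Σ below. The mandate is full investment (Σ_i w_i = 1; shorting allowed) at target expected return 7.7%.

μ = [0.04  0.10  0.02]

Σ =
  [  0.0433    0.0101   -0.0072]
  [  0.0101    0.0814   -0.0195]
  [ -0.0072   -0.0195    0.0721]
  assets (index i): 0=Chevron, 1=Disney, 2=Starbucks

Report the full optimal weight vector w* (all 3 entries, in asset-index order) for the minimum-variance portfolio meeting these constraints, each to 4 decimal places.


g=Σ⁻¹μ = [0.7363  1.3058  0.7041]
h=Σ⁻¹𝟙 = [23.1084  14.2141  20.0216]
a=μᵀg=0.174114  b=𝟙ᵀg=2.746174  c=𝟙ᵀh=57.344028  D=ac−b²=2.442932
λ₁=(c·0.077−b)/D = (57.344028·0.077−2.746174)/2.442932 = 0.683325
λ₂=(a−b·0.077)/D = (0.174114−2.746174·0.077)/2.442932 = -0.015285
w* = 0.683325·g + -0.015285·h:
  w_0 = 0.683325·0.7363 + -0.015285·23.1084 = 0.1499  (Chevron)
  w_1 = 0.683325·1.3058 + -0.015285·14.2141 = 0.6750  (Disney)
  w_2 = 0.683325·0.7041 + -0.015285·20.0216 = 0.1751  (Starbucks)
Σw_i=1.0000  μᵀw=0.0770
σ²=wᵀΣw=λ₁·μ_p+λ₂ = 0.683325·0.077 + -0.015285 = 0.037331 ≈ 0.0373

0.1499  0.6750  0.1751


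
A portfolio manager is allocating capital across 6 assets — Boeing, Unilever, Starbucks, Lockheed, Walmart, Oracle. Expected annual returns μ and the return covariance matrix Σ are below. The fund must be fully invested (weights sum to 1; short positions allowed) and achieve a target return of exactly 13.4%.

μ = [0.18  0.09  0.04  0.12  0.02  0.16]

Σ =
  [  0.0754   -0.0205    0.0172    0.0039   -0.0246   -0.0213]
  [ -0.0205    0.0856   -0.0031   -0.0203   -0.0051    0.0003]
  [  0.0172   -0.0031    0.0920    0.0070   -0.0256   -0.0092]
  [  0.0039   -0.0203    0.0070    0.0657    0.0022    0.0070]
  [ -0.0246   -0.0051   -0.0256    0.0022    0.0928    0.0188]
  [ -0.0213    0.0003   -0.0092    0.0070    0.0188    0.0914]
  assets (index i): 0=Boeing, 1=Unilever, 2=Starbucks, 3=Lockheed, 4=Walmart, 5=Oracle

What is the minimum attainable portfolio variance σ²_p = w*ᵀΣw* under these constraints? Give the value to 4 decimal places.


p=Σ⁻¹μ = [3.8869  2.5269  0.1159  2.0874  0.8982  2.3151]
q=Σ⁻¹𝟙 = [25.9110  23.6229  12.1193  17.6809  19.2731  12.8032]
a=μᵀp=1.570581  b=𝟙ᵀp=11.830490  c=𝟙ᵀq=111.410356  D=ac−b²=35.018465
λ₁=(c·0.134−b)/D = (111.410356·0.134−11.830490)/35.018465 = 0.088482
λ₂=(a−b·0.134)/D = (1.570581−11.830490·0.134)/35.018465 = -0.000420
w* = 0.088482·p + -0.000420·q:
  w_0 = 0.088482·3.8869 + -0.000420·25.9110 = 0.3330  (Boeing)
  w_1 = 0.088482·2.5269 + -0.000420·23.6229 = 0.2137  (Unilever)
  w_2 = 0.088482·0.1159 + -0.000420·12.1193 = 0.0052  (Starbucks)
  w_3 = 0.088482·2.0874 + -0.000420·17.6809 = 0.1773  (Lockheed)
  w_4 = 0.088482·0.8982 + -0.000420·19.2731 = 0.0714  (Walmart)
  w_5 = 0.088482·2.3151 + -0.000420·12.8032 = 0.1995  (Oracle)
Σw_i=1.0000  μᵀw=0.1340
σ²=wᵀΣw=λ₁·μ_p+λ₂ = 0.088482·0.134 + -0.000420 = 0.011437 ≈ 0.0114

0.0114


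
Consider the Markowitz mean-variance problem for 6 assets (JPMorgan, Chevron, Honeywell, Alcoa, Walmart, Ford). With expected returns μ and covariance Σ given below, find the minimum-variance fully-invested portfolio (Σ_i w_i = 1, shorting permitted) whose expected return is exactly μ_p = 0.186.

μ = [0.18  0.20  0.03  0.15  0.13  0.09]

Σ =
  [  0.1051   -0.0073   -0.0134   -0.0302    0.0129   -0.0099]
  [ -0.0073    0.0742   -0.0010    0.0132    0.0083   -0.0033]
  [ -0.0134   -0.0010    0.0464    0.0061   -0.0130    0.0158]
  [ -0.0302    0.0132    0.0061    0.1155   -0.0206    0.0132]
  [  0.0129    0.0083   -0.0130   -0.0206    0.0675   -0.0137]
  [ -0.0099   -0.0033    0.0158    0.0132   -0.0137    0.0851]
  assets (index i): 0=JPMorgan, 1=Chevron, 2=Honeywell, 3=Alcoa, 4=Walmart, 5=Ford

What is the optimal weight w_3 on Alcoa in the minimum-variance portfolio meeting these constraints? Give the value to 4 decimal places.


0.2116

g=Σ⁻¹μ = [2.4265  2.4303  1.3576  1.8398  2.2415  1.2575]
h=Σ⁻¹𝟙 = [15.7391  11.1683  27.1673  12.7303  21.6793  10.4864]
a=μᵀg=1.644118  b=𝟙ᵀg=11.553353  c=𝟙ᵀh=98.970740  D=ac−b²=29.239626
λ₁=(c·0.186−b)/D = (98.970740·0.186−11.553353)/29.239626 = 0.234449
λ₂=(a−b·0.186)/D = (1.644118−11.553353·0.186)/29.239626 = -0.017264
w* = 0.234449·g + -0.017264·h:
  w_0 = 0.234449·2.4265 + -0.017264·15.7391 = 0.2972  (JPMorgan)
  w_1 = 0.234449·2.4303 + -0.017264·11.1683 = 0.3770  (Chevron)
  w_2 = 0.234449·1.3576 + -0.017264·27.1673 = -0.1507  (Honeywell)
  w_3 = 0.234449·1.8398 + -0.017264·12.7303 = 0.2116  (Alcoa)
  w_4 = 0.234449·2.2415 + -0.017264·21.6793 = 0.1512  (Walmart)
  w_5 = 0.234449·1.2575 + -0.017264·10.4864 = 0.1138  (Ford)
Σw_i=1.0000  μᵀw=0.1860
σ²=wᵀΣw=λ₁·μ_p+λ₂ = 0.234449·0.186 + -0.017264 = 0.026343 ≈ 0.0263


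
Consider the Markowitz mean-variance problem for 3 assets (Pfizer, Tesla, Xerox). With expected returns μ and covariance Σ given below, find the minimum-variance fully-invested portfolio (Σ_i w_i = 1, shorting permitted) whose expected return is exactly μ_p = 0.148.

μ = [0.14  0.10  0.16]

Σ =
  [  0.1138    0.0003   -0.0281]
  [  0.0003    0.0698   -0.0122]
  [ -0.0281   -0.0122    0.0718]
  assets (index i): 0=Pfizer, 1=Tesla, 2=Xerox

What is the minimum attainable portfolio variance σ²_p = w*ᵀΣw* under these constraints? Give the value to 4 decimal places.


0.0251

g=Σ⁻¹μ = [2.0586  2.0139  3.3763]
h=Σ⁻¹𝟙 = [14.3274  18.2206  22.6308]
a=μᵀg=1.029804  b=𝟙ᵀg=7.448825  c=𝟙ᵀh=55.178807  D=ac−b²=1.338332
λ₁=(c·0.148−b)/D = (55.178807·0.148−7.448825)/1.338332 = 0.536218
λ₂=(a−b·0.148)/D = (1.029804−7.448825·0.148)/1.338332 = -0.054264
w* = 0.536218·g + -0.054264·h:
  w_0 = 0.536218·2.0586 + -0.054264·14.3274 = 0.3264  (Pfizer)
  w_1 = 0.536218·2.0139 + -0.054264·18.2206 = 0.0912  (Tesla)
  w_2 = 0.536218·3.3763 + -0.054264·22.6308 = 0.5824  (Xerox)
Σw_i=1.0000  μᵀw=0.1480
σ²=wᵀΣw=λ₁·μ_p+λ₂ = 0.536218·0.148 + -0.054264 = 0.025097 ≈ 0.0251


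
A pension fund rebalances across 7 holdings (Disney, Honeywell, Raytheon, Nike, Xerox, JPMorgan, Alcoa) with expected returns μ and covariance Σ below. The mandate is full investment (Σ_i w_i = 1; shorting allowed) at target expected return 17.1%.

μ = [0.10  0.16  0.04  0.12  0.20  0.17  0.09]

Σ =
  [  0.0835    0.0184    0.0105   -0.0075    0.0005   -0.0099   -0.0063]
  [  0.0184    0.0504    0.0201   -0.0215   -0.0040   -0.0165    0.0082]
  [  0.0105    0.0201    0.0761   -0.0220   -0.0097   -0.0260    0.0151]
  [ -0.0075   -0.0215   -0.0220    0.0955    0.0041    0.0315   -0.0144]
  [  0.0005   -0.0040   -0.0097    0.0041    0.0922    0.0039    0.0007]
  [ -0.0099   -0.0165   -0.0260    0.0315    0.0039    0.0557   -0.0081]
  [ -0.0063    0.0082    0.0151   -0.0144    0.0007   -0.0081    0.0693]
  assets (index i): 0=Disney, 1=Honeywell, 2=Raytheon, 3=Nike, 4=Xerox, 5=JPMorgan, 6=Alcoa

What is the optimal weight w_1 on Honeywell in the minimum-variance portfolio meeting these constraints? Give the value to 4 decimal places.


g=Σ⁻¹μ = [0.8169  4.3324  1.1249  1.2287  2.2220  4.3526  1.3568]
h=Σ⁻¹𝟙 = [10.4173  22.2812  17.9347  12.5960  11.7456  28.9713  14.7177]
a=μᵀg=2.273792  b=𝟙ᵀg=15.434488  c=𝟙ᵀh=118.663935  D=ac−b²=31.593696
λ₁=(c·0.171−b)/D = (118.663935·0.171−15.434488)/31.593696 = 0.153735
λ₂=(a−b·0.171)/D = (2.273792−15.434488·0.171)/31.593696 = -0.011569
w* = 0.153735·g + -0.011569·h:
  w_0 = 0.153735·0.8169 + -0.011569·10.4173 = 0.0051  (Disney)
  w_1 = 0.153735·4.3324 + -0.011569·22.2812 = 0.4083  (Honeywell)
  w_2 = 0.153735·1.1249 + -0.011569·17.9347 = -0.0345  (Raytheon)
  w_3 = 0.153735·1.2287 + -0.011569·12.5960 = 0.0432  (Nike)
  w_4 = 0.153735·2.2220 + -0.011569·11.7456 = 0.2057  (Xerox)
  w_5 = 0.153735·4.3526 + -0.011569·28.9713 = 0.3340  (JPMorgan)
  w_6 = 0.153735·1.3568 + -0.011569·14.7177 = 0.0383  (Alcoa)
Σw_i=1.0000  μᵀw=0.1710
σ²=wᵀΣw=λ₁·μ_p+λ₂ = 0.153735·0.171 + -0.011569 = 0.014720 ≈ 0.0147

0.4083


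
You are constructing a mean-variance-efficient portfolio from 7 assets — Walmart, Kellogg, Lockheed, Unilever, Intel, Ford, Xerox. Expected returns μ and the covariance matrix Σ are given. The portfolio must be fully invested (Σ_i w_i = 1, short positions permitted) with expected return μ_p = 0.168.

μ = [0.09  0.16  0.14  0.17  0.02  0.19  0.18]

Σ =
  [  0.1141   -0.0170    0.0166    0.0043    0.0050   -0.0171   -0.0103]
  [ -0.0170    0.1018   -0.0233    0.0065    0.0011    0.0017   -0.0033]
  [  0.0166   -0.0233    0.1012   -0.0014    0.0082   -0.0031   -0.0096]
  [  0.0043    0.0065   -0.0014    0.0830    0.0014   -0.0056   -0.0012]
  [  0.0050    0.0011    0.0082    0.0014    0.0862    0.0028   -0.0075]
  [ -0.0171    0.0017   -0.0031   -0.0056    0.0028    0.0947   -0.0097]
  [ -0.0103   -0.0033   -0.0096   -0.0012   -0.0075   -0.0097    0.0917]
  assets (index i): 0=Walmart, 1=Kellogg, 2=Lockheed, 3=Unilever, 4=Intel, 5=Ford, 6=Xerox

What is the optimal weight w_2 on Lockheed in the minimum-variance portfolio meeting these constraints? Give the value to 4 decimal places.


0.1613

g=Σ⁻¹μ = [1.3873  2.1777  2.0224  2.0595  0.0477  2.6833  2.7235]
h=Σ⁻¹𝟙 = [11.8961  14.1172  12.5420  11.6133  10.3111  14.9511  16.6392]
a=μᵀg=2.107565  b=𝟙ᵀg=13.101512  c=𝟙ᵀh=92.069930  D=ac−b²=22.393733
λ₁=(c·0.168−b)/D = (92.069930·0.168−13.101512)/22.393733 = 0.105665
λ₂=(a−b·0.168)/D = (2.107565−13.101512·0.168)/22.393733 = -0.004175
w* = 0.105665·g + -0.004175·h:
  w_0 = 0.105665·1.3873 + -0.004175·11.8961 = 0.0969  (Walmart)
  w_1 = 0.105665·2.1777 + -0.004175·14.1172 = 0.1712  (Kellogg)
  w_2 = 0.105665·2.0224 + -0.004175·12.5420 = 0.1613  (Lockheed)
  w_3 = 0.105665·2.0595 + -0.004175·11.6133 = 0.1691  (Unilever)
  w_4 = 0.105665·0.0477 + -0.004175·10.3111 = -0.0380  (Intel)
  w_5 = 0.105665·2.6833 + -0.004175·14.9511 = 0.2211  (Ford)
  w_6 = 0.105665·2.7235 + -0.004175·16.6392 = 0.2183  (Xerox)
Σw_i=1.0000  μᵀw=0.1680
σ²=wᵀΣw=λ₁·μ_p+λ₂ = 0.105665·0.168 + -0.004175 = 0.013577 ≈ 0.0136


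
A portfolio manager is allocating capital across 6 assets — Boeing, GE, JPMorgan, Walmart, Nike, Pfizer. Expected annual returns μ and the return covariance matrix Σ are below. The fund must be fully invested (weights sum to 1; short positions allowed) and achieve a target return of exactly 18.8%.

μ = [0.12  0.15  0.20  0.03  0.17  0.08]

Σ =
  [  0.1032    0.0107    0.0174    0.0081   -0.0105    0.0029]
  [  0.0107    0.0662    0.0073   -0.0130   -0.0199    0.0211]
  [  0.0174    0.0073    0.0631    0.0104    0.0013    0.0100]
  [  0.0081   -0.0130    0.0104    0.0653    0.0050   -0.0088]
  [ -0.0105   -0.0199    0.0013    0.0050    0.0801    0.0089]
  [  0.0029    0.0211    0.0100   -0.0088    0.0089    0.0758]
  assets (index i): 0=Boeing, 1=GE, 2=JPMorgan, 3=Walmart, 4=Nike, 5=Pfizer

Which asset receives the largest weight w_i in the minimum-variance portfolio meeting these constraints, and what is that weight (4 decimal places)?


u=Σ⁻¹μ = [0.7106  2.9407  2.6017  0.2570  2.9377  -0.4487]
v=Σ⁻¹𝟙 = [6.5488  19.2638  7.6688  16.7638  16.2235  6.6093]
a=μᵀu=1.517916  b=𝟙ᵀu=8.998831  c=𝟙ᵀv=73.077944  D=ac−b²=29.947205
λ₁=(c·0.188−b)/D = (73.077944·0.188−8.998831)/29.947205 = 0.158273
λ₂=(a−b·0.188)/D = (1.517916−8.998831·0.188)/29.947205 = -0.005806
w* = 0.158273·u + -0.005806·v:
  w_0 = 0.158273·0.7106 + -0.005806·6.5488 = 0.0744  (Boeing)
  w_1 = 0.158273·2.9407 + -0.005806·19.2638 = 0.3536  (GE)
  w_2 = 0.158273·2.6017 + -0.005806·7.6688 = 0.3672  (JPMorgan)
  w_3 = 0.158273·0.2570 + -0.005806·16.7638 = -0.0567  (Walmart)
  w_4 = 0.158273·2.9377 + -0.005806·16.2235 = 0.3708  (Nike)
  w_5 = 0.158273·-0.4487 + -0.005806·6.6093 = -0.1094  (Pfizer)
Σw_i=1.0000  μᵀw=0.1880
σ²=wᵀΣw=λ₁·μ_p+λ₂ = 0.158273·0.188 + -0.005806 = 0.023950 ≈ 0.0239

Nike (0.3708)


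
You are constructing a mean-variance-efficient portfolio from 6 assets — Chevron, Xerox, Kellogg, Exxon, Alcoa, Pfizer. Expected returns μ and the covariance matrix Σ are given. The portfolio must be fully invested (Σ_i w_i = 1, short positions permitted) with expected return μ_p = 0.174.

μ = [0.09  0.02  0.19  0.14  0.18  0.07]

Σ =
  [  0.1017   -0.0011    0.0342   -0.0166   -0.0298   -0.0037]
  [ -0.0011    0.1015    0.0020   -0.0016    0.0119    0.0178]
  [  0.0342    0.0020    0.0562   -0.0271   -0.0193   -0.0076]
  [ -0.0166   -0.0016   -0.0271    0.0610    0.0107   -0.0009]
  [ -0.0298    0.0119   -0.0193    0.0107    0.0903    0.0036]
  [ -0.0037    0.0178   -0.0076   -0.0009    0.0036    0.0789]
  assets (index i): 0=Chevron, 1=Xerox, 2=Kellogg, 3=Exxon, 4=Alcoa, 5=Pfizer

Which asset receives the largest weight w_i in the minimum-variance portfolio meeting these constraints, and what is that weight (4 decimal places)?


u=Σ⁻¹μ = [0.3214  -0.4830  6.7963  4.8912  2.9729  1.5860]
v=Σ⁻¹𝟙 = [8.5220  5.2072  35.4843  31.9566  16.4025  14.9333]
a=μᵀu=2.641474  b=𝟙ᵀu=16.084845  c=𝟙ᵀv=112.505947  D=ac−b²=38.459345
λ₁=(c·0.174−b)/D = (112.505947·0.174−16.084845)/38.459345 = 0.090776
λ₂=(a−b·0.174)/D = (2.641474−16.084845·0.174)/38.459345 = -0.004090
w* = 0.090776·u + -0.004090·v:
  w_0 = 0.090776·0.3214 + -0.004090·8.5220 = -0.0057  (Chevron)
  w_1 = 0.090776·-0.4830 + -0.004090·5.2072 = -0.0651  (Xerox)
  w_2 = 0.090776·6.7963 + -0.004090·35.4843 = 0.4718  (Kellogg)
  w_3 = 0.090776·4.8912 + -0.004090·31.9566 = 0.3133  (Exxon)
  w_4 = 0.090776·2.9729 + -0.004090·16.4025 = 0.2028  (Alcoa)
  w_5 = 0.090776·1.5860 + -0.004090·14.9333 = 0.0829  (Pfizer)
Σw_i=1.0000  μᵀw=0.1740
σ²=wᵀΣw=λ₁·μ_p+λ₂ = 0.090776·0.174 + -0.004090 = 0.011705 ≈ 0.0117

Kellogg (0.4718)


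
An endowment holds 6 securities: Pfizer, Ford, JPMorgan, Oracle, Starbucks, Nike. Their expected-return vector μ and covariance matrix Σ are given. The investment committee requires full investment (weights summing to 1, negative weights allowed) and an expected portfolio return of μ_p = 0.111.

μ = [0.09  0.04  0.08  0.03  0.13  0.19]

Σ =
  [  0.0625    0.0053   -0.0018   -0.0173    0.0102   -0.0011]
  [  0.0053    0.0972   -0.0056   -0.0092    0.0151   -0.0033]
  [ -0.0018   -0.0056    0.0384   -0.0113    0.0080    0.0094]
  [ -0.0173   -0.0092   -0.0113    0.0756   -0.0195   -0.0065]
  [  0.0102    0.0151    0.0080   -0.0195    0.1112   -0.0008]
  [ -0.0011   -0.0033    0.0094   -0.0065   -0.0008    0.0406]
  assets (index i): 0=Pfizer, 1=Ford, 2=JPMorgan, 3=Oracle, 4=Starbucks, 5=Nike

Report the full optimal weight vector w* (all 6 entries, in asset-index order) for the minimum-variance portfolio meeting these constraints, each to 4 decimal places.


x=Σ⁻¹μ = [1.8224  0.5394  1.3633  1.7977  1.1801  4.7684]
y=Σ⁻¹𝟙 = [22.7796  13.0260  29.8281  28.6731  8.1905  24.1524]
a=μᵀx=1.408008  b=𝟙ᵀx=11.471353  c=𝟙ᵀy=126.649592  D=ac−b²=46.731662
λ₁=(c·0.111−b)/D = (126.649592·0.111−11.471353)/46.731662 = 0.055353
λ₂=(a−b·0.111)/D = (1.408008−11.471353·0.111)/46.731662 = 0.002882
w* = 0.055353·x + 0.002882·y:
  w_0 = 0.055353·1.8224 + 0.002882·22.7796 = 0.1665  (Pfizer)
  w_1 = 0.055353·0.5394 + 0.002882·13.0260 = 0.0674  (Ford)
  w_2 = 0.055353·1.3633 + 0.002882·29.8281 = 0.1614  (JPMorgan)
  w_3 = 0.055353·1.7977 + 0.002882·28.6731 = 0.1821  (Oracle)
  w_4 = 0.055353·1.1801 + 0.002882·8.1905 = 0.0889  (Starbucks)
  w_5 = 0.055353·4.7684 + 0.002882·24.1524 = 0.3336  (Nike)
Σw_i=1.0000  μᵀw=0.1110
σ²=wᵀΣw=λ₁·μ_p+λ₂ = 0.055353·0.111 + 0.002882 = 0.009026 ≈ 0.0090

0.1665  0.0674  0.1614  0.1821  0.0889  0.3336


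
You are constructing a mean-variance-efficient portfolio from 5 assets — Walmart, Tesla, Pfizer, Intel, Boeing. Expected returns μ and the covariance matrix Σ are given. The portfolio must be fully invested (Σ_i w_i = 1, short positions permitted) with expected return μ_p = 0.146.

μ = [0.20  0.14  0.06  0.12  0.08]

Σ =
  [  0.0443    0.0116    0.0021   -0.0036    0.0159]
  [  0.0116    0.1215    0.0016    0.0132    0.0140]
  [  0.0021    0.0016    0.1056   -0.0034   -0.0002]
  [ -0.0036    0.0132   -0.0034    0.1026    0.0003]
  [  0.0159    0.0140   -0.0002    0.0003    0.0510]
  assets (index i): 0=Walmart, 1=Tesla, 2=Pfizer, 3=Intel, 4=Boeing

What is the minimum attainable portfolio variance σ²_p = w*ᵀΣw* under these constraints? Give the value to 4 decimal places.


0.0199

g=Σ⁻¹μ = [4.4333  0.5821  0.5120  1.2672  0.0212]
h=Σ⁻¹𝟙 = [17.2193  3.8454  9.4201  10.1297  13.1612]
a=μᵀg=1.152643  b=𝟙ᵀg=6.815884  c=𝟙ᵀh=53.775722  D=ac−b²=15.527961
λ₁=(c·0.146−b)/D = (53.775722·0.146−6.815884)/15.527961 = 0.066678
λ₂=(a−b·0.146)/D = (1.152643−6.815884·0.146)/15.527961 = 0.010145
w* = 0.066678·g + 0.010145·h:
  w_0 = 0.066678·4.4333 + 0.010145·17.2193 = 0.4703  (Walmart)
  w_1 = 0.066678·0.5821 + 0.010145·3.8454 = 0.0778  (Tesla)
  w_2 = 0.066678·0.5120 + 0.010145·9.4201 = 0.1297  (Pfizer)
  w_3 = 0.066678·1.2672 + 0.010145·10.1297 = 0.1873  (Intel)
  w_4 = 0.066678·0.0212 + 0.010145·13.1612 = 0.1349  (Boeing)
Σw_i=1.0000  μᵀw=0.1460
σ²=wᵀΣw=λ₁·μ_p+λ₂ = 0.066678·0.146 + 0.010145 = 0.019880 ≈ 0.0199


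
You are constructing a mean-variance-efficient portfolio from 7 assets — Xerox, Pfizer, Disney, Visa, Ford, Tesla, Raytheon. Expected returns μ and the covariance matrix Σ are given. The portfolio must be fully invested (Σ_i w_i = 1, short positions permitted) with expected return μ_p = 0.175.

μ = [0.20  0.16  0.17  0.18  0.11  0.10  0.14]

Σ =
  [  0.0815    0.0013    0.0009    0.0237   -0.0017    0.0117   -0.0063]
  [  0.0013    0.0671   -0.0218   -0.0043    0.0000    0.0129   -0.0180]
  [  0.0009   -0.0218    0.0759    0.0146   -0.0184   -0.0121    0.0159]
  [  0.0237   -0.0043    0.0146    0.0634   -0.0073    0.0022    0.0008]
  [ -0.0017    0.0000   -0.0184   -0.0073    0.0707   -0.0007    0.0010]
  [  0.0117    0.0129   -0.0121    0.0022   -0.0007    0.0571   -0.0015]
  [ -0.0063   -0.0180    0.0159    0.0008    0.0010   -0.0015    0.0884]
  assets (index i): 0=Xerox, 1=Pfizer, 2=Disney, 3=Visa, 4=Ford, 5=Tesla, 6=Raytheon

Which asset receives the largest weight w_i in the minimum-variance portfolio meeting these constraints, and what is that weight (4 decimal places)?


u=Σ⁻¹μ = [1.8325  3.8377  3.4173  1.8682  2.6683  1.2424  1.8551]
v=Σ⁻¹𝟙 = [7.5916  23.1457  22.6891  11.0369  21.3513  15.6991  12.4102]
a=μᵀu=2.575201  b=𝟙ᵀu=16.721415  c=𝟙ᵀv=113.923942  D=ac−b²=13.771347
λ₁=(c·0.175−b)/D = (113.923942·0.175−16.721415)/13.771347 = 0.233476
λ₂=(a−b·0.175)/D = (2.575201−16.721415·0.175)/13.771347 = -0.025491
w* = 0.233476·u + -0.025491·v:
  w_0 = 0.233476·1.8325 + -0.025491·7.5916 = 0.2343  (Xerox)
  w_1 = 0.233476·3.8377 + -0.025491·23.1457 = 0.3060  (Pfizer)
  w_2 = 0.233476·3.4173 + -0.025491·22.6891 = 0.2195  (Disney)
  w_3 = 0.233476·1.8682 + -0.025491·11.0369 = 0.1548  (Visa)
  w_4 = 0.233476·2.6683 + -0.025491·21.3513 = 0.0787  (Ford)
  w_5 = 0.233476·1.2424 + -0.025491·15.6991 = -0.1101  (Tesla)
  w_6 = 0.233476·1.8551 + -0.025491·12.4102 = 0.1168  (Raytheon)
Σw_i=1.0000  μᵀw=0.1750
σ²=wᵀΣw=λ₁·μ_p+λ₂ = 0.233476·0.175 + -0.025491 = 0.015367 ≈ 0.0154

Pfizer (0.3060)


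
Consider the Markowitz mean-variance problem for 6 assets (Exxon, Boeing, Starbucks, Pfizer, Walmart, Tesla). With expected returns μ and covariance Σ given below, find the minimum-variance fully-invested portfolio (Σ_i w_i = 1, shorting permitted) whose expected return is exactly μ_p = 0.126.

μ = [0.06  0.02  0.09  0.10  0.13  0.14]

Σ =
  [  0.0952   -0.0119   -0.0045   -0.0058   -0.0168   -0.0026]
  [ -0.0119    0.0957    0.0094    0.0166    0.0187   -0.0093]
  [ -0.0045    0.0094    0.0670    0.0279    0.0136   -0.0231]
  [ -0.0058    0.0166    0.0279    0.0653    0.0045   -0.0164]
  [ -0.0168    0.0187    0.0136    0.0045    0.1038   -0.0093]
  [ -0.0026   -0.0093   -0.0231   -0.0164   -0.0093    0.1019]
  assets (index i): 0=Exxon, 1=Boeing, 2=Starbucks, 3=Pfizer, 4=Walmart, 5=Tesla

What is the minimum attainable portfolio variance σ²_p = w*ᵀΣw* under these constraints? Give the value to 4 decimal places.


0.0215

x=Σ⁻¹μ = [1.0706  -0.1228  1.2013  1.5604  1.4057  2.0417]
y=Σ⁻¹𝟙 = [15.1490  8.6162  13.4661  12.2898  9.7512  16.9070]
a=μᵀx=0.794513  b=𝟙ᵀx=7.156834  c=𝟙ᵀy=76.179356  D=ac−b²=9.305200
λ₁=(c·0.126−b)/D = (76.179356·0.126−7.156834)/9.305200 = 0.262409
λ₂=(a−b·0.126)/D = (0.794513−7.156834·0.126)/9.305200 = -0.011526
w* = 0.262409·x + -0.011526·y:
  w_0 = 0.262409·1.0706 + -0.011526·15.1490 = 0.1063  (Exxon)
  w_1 = 0.262409·-0.1228 + -0.011526·8.6162 = -0.1315  (Boeing)
  w_2 = 0.262409·1.2013 + -0.011526·13.4661 = 0.1600  (Starbucks)
  w_3 = 0.262409·1.5604 + -0.011526·12.2898 = 0.2678  (Pfizer)
  w_4 = 0.262409·1.4057 + -0.011526·9.7512 = 0.2565  (Walmart)
  w_5 = 0.262409·2.0417 + -0.011526·16.9070 = 0.3409  (Tesla)
Σw_i=1.0000  μᵀw=0.1260
σ²=wᵀΣw=λ₁·μ_p+λ₂ = 0.262409·0.126 + -0.011526 = 0.021538 ≈ 0.0215


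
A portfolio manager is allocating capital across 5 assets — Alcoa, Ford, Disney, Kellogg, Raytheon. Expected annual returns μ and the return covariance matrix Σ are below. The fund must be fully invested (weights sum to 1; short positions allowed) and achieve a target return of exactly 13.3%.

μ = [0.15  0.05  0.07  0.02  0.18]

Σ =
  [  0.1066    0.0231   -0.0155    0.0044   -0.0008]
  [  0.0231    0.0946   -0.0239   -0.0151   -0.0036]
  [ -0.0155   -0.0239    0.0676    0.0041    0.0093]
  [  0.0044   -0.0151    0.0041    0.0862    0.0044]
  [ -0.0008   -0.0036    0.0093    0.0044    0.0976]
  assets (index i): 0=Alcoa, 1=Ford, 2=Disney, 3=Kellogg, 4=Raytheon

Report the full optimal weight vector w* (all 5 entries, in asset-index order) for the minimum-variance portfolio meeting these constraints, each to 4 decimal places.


g=Σ⁻¹μ = [1.4829  0.5876  1.3366  0.1066  1.7459]
h=Σ⁻¹𝟙 = [8.4320  16.0096  20.4699  12.5732  8.3882]
a=μᵀg=0.661766  b=𝟙ᵀg=5.259508  c=𝟙ᵀh=65.872818  D=ac−b²=15.929946
λ₁=(c·0.133−b)/D = (65.872818·0.133−5.259508)/15.929946 = 0.219811
λ₂=(a−b·0.133)/D = (0.661766−5.259508·0.133)/15.929946 = -0.002370
w* = 0.219811·g + -0.002370·h:
  w_0 = 0.219811·1.4829 + -0.002370·8.4320 = 0.3060  (Alcoa)
  w_1 = 0.219811·0.5876 + -0.002370·16.0096 = 0.0912  (Ford)
  w_2 = 0.219811·1.3366 + -0.002370·20.4699 = 0.2453  (Disney)
  w_3 = 0.219811·0.1066 + -0.002370·12.5732 = -0.0064  (Kellogg)
  w_4 = 0.219811·1.7459 + -0.002370·8.3882 = 0.3639  (Raytheon)
Σw_i=1.0000  μᵀw=0.1330
σ²=wᵀΣw=λ₁·μ_p+λ₂ = 0.219811·0.133 + -0.002370 = 0.026865 ≈ 0.0269

0.3060  0.0912  0.2453  -0.0064  0.3639


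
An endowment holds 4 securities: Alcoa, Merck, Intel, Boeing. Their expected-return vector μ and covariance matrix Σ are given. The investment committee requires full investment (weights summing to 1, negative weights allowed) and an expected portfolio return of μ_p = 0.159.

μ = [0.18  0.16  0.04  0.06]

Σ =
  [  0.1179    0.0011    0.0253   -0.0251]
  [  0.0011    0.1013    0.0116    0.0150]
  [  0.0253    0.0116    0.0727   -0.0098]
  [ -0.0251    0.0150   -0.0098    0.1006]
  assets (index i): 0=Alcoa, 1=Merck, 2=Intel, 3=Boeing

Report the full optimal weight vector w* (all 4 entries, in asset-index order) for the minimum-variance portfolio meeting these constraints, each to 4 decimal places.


u=Σ⁻¹μ = [1.7188  1.4639  -0.1750  0.7899]
v=Σ⁻¹𝟙 = [8.5798  6.6738  11.3479  12.1914]
a=μᵀu=0.583998  b=𝟙ᵀu=3.797577  c=𝟙ᵀv=38.792909  D=ac−b²=8.233390
λ₁=(c·0.159−b)/D = (38.792909·0.159−3.797577)/8.233390 = 0.287912
λ₂=(a−b·0.159)/D = (0.583998−3.797577·0.159)/8.233390 = -0.002407
w* = 0.287912·u + -0.002407·v:
  w_0 = 0.287912·1.7188 + -0.002407·8.5798 = 0.4742  (Alcoa)
  w_1 = 0.287912·1.4639 + -0.002407·6.6738 = 0.4054  (Merck)
  w_2 = 0.287912·-0.1750 + -0.002407·11.3479 = -0.0777  (Intel)
  w_3 = 0.287912·0.7899 + -0.002407·12.1914 = 0.1981  (Boeing)
Σw_i=1.0000  μᵀw=0.1590
σ²=wᵀΣw=λ₁·μ_p+λ₂ = 0.287912·0.159 + -0.002407 = 0.043371 ≈ 0.0434

0.4742  0.4054  -0.0777  0.1981


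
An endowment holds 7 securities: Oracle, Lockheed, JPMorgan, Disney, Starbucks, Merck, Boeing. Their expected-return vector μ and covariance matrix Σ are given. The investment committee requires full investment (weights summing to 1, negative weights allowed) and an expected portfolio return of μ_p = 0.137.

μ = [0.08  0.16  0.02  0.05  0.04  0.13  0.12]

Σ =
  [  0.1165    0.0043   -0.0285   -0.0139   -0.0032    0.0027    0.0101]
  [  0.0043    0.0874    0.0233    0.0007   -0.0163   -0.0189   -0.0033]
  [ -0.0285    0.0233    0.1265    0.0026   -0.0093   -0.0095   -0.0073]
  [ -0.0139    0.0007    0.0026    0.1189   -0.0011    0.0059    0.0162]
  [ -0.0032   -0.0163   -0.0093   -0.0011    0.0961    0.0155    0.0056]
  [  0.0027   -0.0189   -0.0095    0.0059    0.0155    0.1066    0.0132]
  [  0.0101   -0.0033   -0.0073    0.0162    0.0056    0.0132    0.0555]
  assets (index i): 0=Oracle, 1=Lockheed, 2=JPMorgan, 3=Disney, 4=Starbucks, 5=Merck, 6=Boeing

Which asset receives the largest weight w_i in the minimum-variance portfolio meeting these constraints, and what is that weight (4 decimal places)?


Lockheed (0.4042)

g=Σ⁻¹μ = [0.4713  2.2266  0.0907  0.1532  0.5040  1.3039  1.8150]
h=Σ⁻¹𝟙 = [10.4451  12.7421  10.0157  7.2731  11.8395  8.5540  12.8402]
a=μᵀg=0.810899  b=𝟙ᵀg=6.564731  c=𝟙ᵀh=73.709691  D=ac−b²=16.675413
λ₁=(c·0.137−b)/D = (73.709691·0.137−6.564731)/16.675413 = 0.211899
λ₂=(a−b·0.137)/D = (0.810899−6.564731·0.137)/16.675413 = -0.005305
w* = 0.211899·g + -0.005305·h:
  w_0 = 0.211899·0.4713 + -0.005305·10.4451 = 0.0444  (Oracle)
  w_1 = 0.211899·2.2266 + -0.005305·12.7421 = 0.4042  (Lockheed)
  w_2 = 0.211899·0.0907 + -0.005305·10.0157 = -0.0339  (JPMorgan)
  w_3 = 0.211899·0.1532 + -0.005305·7.2731 = -0.0061  (Disney)
  w_4 = 0.211899·0.5040 + -0.005305·11.8395 = 0.0440  (Starbucks)
  w_5 = 0.211899·1.3039 + -0.005305·8.5540 = 0.2309  (Merck)
  w_6 = 0.211899·1.8150 + -0.005305·12.8402 = 0.3165  (Boeing)
Σw_i=1.0000  μᵀw=0.1370
σ²=wᵀΣw=λ₁·μ_p+λ₂ = 0.211899·0.137 + -0.005305 = 0.023725 ≈ 0.0237


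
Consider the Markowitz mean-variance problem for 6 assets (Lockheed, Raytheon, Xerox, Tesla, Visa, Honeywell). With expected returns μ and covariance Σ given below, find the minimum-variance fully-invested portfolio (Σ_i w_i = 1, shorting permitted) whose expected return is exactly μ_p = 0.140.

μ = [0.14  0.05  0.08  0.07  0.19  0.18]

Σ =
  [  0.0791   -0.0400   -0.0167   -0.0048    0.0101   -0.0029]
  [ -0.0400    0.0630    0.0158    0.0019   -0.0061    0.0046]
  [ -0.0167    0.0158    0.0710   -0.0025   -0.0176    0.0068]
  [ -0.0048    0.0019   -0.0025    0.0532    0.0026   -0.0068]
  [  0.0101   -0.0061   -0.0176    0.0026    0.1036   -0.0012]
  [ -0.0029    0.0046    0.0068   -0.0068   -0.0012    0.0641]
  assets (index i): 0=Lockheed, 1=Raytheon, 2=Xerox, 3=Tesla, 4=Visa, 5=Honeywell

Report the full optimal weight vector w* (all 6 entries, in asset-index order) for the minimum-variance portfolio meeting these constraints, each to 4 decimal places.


0.2205  0.0968  0.1057  0.0907  0.1947  0.2916

x=Σ⁻¹μ = [3.3035  2.4016  1.6381  1.8752  1.9175  2.8463]
y=Σ⁻¹𝟙 = [32.7960  31.7123  16.7165  22.8849  10.7694  15.6646]
a=μᵀx=1.721536  b=𝟙ᵀx=13.982131  c=𝟙ᵀy=130.543676  D=ac−b²=29.235648
λ₁=(c·0.140−b)/D = (130.543676·0.140−13.982131)/29.235648 = 0.146875
λ₂=(a−b·0.140)/D = (1.721536−13.982131·0.140)/29.235648 = -0.008071
w* = 0.146875·x + -0.008071·y:
  w_0 = 0.146875·3.3035 + -0.008071·32.7960 = 0.2205  (Lockheed)
  w_1 = 0.146875·2.4016 + -0.008071·31.7123 = 0.0968  (Raytheon)
  w_2 = 0.146875·1.6381 + -0.008071·16.7165 = 0.1057  (Xerox)
  w_3 = 0.146875·1.8752 + -0.008071·22.8849 = 0.0907  (Tesla)
  w_4 = 0.146875·1.9175 + -0.008071·10.7694 = 0.1947  (Visa)
  w_5 = 0.146875·2.8463 + -0.008071·15.6646 = 0.2916  (Honeywell)
Σw_i=1.0000  μᵀw=0.1400
σ²=wᵀΣw=λ₁·μ_p+λ₂ = 0.146875·0.140 + -0.008071 = 0.012491 ≈ 0.0125


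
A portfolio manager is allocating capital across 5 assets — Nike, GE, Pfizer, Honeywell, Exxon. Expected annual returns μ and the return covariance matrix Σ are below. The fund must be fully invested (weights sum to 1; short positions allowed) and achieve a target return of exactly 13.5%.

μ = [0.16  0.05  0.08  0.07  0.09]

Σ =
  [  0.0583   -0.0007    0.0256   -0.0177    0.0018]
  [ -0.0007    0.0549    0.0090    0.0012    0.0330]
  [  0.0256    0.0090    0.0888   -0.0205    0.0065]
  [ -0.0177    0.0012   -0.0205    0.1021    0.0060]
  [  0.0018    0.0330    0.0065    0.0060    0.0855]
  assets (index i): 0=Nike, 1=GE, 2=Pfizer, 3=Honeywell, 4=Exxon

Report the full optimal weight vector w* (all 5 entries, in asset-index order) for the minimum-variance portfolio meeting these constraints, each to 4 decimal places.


0.6828  -0.0244  -0.0199  0.1984  0.1631

g=Σ⁻¹μ = [2.9982  0.4598  0.2152  1.2014  0.7114]
h=Σ⁻¹𝟙 = [18.1628  14.3810  7.4990  14.0324  4.2082]
a=μᵀg=0.668043  b=𝟙ᵀg=5.586015  c=𝟙ᵀh=58.283301  D=ac−b²=7.732212
λ₁=(c·0.135−b)/D = (58.283301·0.135−5.586015)/7.732212 = 0.295159
λ₂=(a−b·0.135)/D = (0.668043−5.586015·0.135)/7.732212 = -0.011131
w* = 0.295159·g + -0.011131·h:
  w_0 = 0.295159·2.9982 + -0.011131·18.1628 = 0.6828  (Nike)
  w_1 = 0.295159·0.4598 + -0.011131·14.3810 = -0.0244  (GE)
  w_2 = 0.295159·0.2152 + -0.011131·7.4990 = -0.0199  (Pfizer)
  w_3 = 0.295159·1.2014 + -0.011131·14.0324 = 0.1984  (Honeywell)
  w_4 = 0.295159·0.7114 + -0.011131·4.2082 = 0.1631  (Exxon)
Σw_i=1.0000  μᵀw=0.1350
σ²=wᵀΣw=λ₁·μ_p+λ₂ = 0.295159·0.135 + -0.011131 = 0.028715 ≈ 0.0287


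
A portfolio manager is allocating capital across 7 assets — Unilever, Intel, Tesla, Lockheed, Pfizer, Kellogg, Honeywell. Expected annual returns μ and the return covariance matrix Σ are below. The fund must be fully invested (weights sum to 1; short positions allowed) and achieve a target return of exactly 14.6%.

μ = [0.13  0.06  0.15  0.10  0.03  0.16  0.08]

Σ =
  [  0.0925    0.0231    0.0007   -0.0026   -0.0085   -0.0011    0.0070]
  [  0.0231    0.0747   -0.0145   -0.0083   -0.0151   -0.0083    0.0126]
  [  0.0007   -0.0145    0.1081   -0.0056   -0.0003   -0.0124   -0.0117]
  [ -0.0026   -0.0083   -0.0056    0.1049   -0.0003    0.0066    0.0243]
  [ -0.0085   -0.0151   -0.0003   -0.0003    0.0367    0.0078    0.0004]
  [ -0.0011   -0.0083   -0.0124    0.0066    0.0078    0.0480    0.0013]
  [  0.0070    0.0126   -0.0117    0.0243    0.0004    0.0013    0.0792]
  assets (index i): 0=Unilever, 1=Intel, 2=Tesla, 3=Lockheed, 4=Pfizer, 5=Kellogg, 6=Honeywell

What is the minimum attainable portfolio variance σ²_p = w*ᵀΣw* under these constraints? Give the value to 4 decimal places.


0.0172

g=Σ⁻¹μ = [1.1233  1.4543  2.1398  0.8108  0.8653  3.8929  0.6785]
h=Σ⁻¹𝟙 = [7.9985  23.2633  16.2270  9.4779  34.0868  22.1947  7.1711]
a=μᵀg=1.338431  b=𝟙ᵀg=10.964871  c=𝟙ᵀh=120.419186  D=ac−b²=40.944349
λ₁=(c·0.146−b)/D = (120.419186·0.146−10.964871)/40.944349 = 0.161593
λ₂=(a−b·0.146)/D = (1.338431−10.964871·0.146)/40.944349 = -0.006410
w* = 0.161593·g + -0.006410·h:
  w_0 = 0.161593·1.1233 + -0.006410·7.9985 = 0.1302  (Unilever)
  w_1 = 0.161593·1.4543 + -0.006410·23.2633 = 0.0859  (Intel)
  w_2 = 0.161593·2.1398 + -0.006410·16.2270 = 0.2418  (Tesla)
  w_3 = 0.161593·0.8108 + -0.006410·9.4779 = 0.0703  (Lockheed)
  w_4 = 0.161593·0.8653 + -0.006410·34.0868 = -0.0787  (Pfizer)
  w_5 = 0.161593·3.8929 + -0.006410·22.1947 = 0.4868  (Kellogg)
  w_6 = 0.161593·0.6785 + -0.006410·7.1711 = 0.0637  (Honeywell)
Σw_i=1.0000  μᵀw=0.1460
σ²=wᵀΣw=λ₁·μ_p+λ₂ = 0.161593·0.146 + -0.006410 = 0.017183 ≈ 0.0172


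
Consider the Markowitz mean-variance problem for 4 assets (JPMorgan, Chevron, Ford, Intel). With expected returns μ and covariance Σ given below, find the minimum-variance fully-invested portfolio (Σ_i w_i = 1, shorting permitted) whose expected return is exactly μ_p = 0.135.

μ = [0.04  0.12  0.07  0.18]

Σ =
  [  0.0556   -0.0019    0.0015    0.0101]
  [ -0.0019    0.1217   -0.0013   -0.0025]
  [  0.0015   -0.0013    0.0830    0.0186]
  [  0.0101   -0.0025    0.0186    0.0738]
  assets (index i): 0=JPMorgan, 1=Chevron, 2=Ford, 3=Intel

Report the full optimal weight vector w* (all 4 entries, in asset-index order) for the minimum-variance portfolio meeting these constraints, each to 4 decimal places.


g=Σ⁻¹μ = [0.3197  1.0428  0.3278  2.3480]
h=Σ⁻¹𝟙 = [16.3616  8.7650  9.8445  9.1267]
a=μᵀg=0.583500  b=𝟙ᵀg=4.038193  c=𝟙ᵀh=44.097884  D=ac−b²=9.424101
λ₁=(c·0.135−b)/D = (44.097884·0.135−4.038193)/9.424101 = 0.203205
λ₂=(a−b·0.135)/D = (0.583500−4.038193·0.135)/9.424101 = 0.004069
w* = 0.203205·g + 0.004069·h:
  w_0 = 0.203205·0.3197 + 0.004069·16.3616 = 0.1315  (JPMorgan)
  w_1 = 0.203205·1.0428 + 0.004069·8.7650 = 0.2476  (Chevron)
  w_2 = 0.203205·0.3278 + 0.004069·9.8445 = 0.1067  (Ford)
  w_3 = 0.203205·2.3480 + 0.004069·9.1267 = 0.5143  (Intel)
Σw_i=1.0000  μᵀw=0.1350
σ²=wᵀΣw=λ₁·μ_p+λ₂ = 0.203205·0.135 + 0.004069 = 0.031501 ≈ 0.0315

0.1315  0.2476  0.1067  0.5143


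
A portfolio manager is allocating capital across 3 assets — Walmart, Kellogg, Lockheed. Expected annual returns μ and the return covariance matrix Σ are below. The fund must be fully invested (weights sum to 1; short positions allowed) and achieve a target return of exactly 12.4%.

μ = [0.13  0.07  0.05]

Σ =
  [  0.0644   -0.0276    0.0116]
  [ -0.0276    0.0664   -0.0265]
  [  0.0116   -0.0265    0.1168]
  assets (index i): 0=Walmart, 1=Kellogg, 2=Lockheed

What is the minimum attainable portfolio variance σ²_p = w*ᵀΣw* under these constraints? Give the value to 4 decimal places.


0.0405

x=Σ⁻¹μ = [2.9980  2.5866  0.7172]
y=Σ⁻¹𝟙 = [26.6032  31.3163  13.0247]
a=μᵀx=0.606661  b=𝟙ᵀx=6.301785  c=𝟙ᵀy=70.944143  D=ac−b²=3.326523
λ₁=(c·0.124−b)/D = (70.944143·0.124−6.301785)/3.326523 = 0.750119
λ₂=(a−b·0.124)/D = (0.606661−6.301785·0.124)/3.326523 = -0.052536
w* = 0.750119·x + -0.052536·y:
  w_0 = 0.750119·2.9980 + -0.052536·26.6032 = 0.8512  (Walmart)
  w_1 = 0.750119·2.5866 + -0.052536·31.3163 = 0.2950  (Kellogg)
  w_2 = 0.750119·0.7172 + -0.052536·13.0247 = -0.1463  (Lockheed)
Σw_i=1.0000  μᵀw=0.1240
σ²=wᵀΣw=λ₁·μ_p+λ₂ = 0.750119·0.124 + -0.052536 = 0.040479 ≈ 0.0405
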